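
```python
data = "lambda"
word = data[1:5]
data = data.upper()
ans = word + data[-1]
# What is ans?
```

Trace:
`data = "lambda"` → data = 'lambda'
`word = data[1:5]` → word = 'ambd'
`data = data.upper()` → data = 'LAMBDA'
`ans = word + data[-1]` → ans = 'ambdA'
So ans = 'ambdA'

Answer: 'ambdA'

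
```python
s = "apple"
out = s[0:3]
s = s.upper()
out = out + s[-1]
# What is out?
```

Trace:
`s = "apple"` → s = 'apple'
`out = s[0:3]` → out = 'app'
`s = s.upper()` → s = 'APPLE'
`out = out + s[-1]` → out = 'appE'
So out = 'appE'

Answer: 'appE'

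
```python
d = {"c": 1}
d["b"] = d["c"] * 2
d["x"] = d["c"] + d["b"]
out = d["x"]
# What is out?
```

Trace:
`d = {"c": 1}` → d = {'c': 1}
`d["b"] = d["c"] * 2` → d = {'c': 1, 'b': 2}
`d["x"] = d["c"] + d["b"]` → d = {'c': 1, 'b': 2, 'x': 3}
`out = d["x"]` → out = 3
So out = 3

Answer: 3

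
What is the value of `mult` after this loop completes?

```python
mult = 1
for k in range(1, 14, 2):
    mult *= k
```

Product of 1, 3, 5, ... up to 13
`mult` takes the values: 1 → 3 → 15 → 105 → 945 → 10395 → 135135

Answer: 135135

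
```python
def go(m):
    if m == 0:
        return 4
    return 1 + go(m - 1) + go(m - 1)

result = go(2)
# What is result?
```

go(m) = 1 + 2·go(m-1), go(0)=4. Closed form: (4+1)·2^2 - 1 = 19.

Answer: 19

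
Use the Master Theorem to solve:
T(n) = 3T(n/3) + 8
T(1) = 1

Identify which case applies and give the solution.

a=3, b=3, f(n)=8. log_3(3) = 1. Since c=0 < 1, Case 1 applies: T(n) = Θ(n^log_b(a)) = O(n).

Answer: O(n) - Case 1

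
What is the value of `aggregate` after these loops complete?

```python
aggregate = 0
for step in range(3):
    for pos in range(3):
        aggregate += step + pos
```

Sum of all step+pos for step,pos in 3x3
`aggregate` takes the values: 0 → 1 → 3 → 4 → 6 → 9 → 11 → 14 → 18

Answer: 18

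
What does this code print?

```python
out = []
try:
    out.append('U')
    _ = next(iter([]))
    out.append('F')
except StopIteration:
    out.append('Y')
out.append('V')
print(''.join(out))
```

Execution trace: 'U' (try body) → 'Y' (except StopIteration) → 'V' (after the try/except). Output: UYV

Answer: UYV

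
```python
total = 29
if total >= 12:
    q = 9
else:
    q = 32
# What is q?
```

Trace:
`total = 29` → total = 29
`if total >= 12: ...` → total >= 12 is True → q = 9
So q = 9

Answer: 9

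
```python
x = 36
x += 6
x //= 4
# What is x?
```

Trace:
`x = 36` → x = 36
`x += 6` → x = 42
`x //= 4` → x = 10
So x = 10

Answer: 10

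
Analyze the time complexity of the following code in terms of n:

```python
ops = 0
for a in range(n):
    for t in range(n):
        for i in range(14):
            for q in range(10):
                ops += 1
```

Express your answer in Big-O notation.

Each loop level contributes: n × n × 1 × 1. Multiplying the contributions gives O(n^2).

Answer: O(n^2)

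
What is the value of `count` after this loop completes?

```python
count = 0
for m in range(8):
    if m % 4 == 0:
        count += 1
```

Count numbers divisible by 4 in range(8)
`count` takes the values: 0 → 1 → 2

Answer: 2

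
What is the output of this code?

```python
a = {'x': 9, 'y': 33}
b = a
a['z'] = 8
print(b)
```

Key concept: dict aliasing.
Step by step:
`a = {'x': 9, 'y': 33}` → a = {'x': 9, 'y': 33}
`b = a` → b = {'x': 9, 'y': 33} (same object as a)
`a['z'] = 8` → a = {'x': 9, 'y': 33, 'z': 8} (same object as b); b = {'x': 9, 'y': 33, 'z': 8} (same object as a)
`print(b)` → prints {'x': 9, 'y': 33, 'z': 8}

Answer: {'x': 9, 'y': 33, 'z': 8}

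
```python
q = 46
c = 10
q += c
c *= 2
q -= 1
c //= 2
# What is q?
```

Trace:
`q = 46` → q = 46
`c = 10` → c = 10
`q += c` → q = 56
`c *= 2` → c = 20
`q -= 1` → q = 55
`c //= 2` → c = 10
So q = 55

Answer: 55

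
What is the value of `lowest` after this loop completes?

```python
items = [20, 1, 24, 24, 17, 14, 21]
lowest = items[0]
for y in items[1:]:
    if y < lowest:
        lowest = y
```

Minimum of [20, 1, 24, 24, 17, 14, 21]
`lowest` takes the values: 20 → 1

Answer: 1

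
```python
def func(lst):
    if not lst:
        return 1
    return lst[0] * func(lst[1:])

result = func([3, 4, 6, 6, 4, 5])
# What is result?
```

Product over [3, 4, 6, 6, 4, 5] = 3 * 4 * 6 * 6 * 4 * 5 = 8640

Answer: 8640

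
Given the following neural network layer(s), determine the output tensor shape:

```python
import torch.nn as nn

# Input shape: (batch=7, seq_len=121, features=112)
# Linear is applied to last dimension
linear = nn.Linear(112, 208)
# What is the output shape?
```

Input: (7, 121, 112) -> Output: (7, 121, 208)

Answer: (7, 121, 208)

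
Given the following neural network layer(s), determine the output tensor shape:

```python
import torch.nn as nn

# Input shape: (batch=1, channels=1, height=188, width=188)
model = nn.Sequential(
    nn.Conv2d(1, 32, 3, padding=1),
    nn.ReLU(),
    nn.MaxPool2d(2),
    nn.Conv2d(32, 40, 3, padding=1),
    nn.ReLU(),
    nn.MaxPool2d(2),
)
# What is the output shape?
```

Input: (1, 1, 188, 188) -> after first Conv2d: (1, 32, 188, 188) -> after first MaxPool2d: (1, 32, 94, 94) -> after second Conv2d: (1, 40, 94, 94) -> Output: (1, 40, 47, 47)

Answer: (1, 40, 47, 47)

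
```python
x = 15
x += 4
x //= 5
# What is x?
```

Trace:
`x = 15` → x = 15
`x += 4` → x = 19
`x //= 5` → x = 3
So x = 3

Answer: 3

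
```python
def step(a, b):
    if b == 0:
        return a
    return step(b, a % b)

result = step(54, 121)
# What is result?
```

step(54, 121) -> step(121, 54) -> step(54, 13) -> step(13, 2) -> step(2, 1) -> step(1, 0) -> 1

Answer: 1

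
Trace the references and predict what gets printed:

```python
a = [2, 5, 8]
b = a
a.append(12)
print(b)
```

Key concept: basic list aliasing.
Step by step:
`a = [2, 5, 8]` → a = [2, 5, 8]
`b = a` → b = [2, 5, 8] (same object as a)
`a.append(12)` → a = [2, 5, 8, 12] (same object as b); b = [2, 5, 8, 12] (same object as a)
`print(b)` → prints [2, 5, 8, 12]

Answer: [2, 5, 8, 12]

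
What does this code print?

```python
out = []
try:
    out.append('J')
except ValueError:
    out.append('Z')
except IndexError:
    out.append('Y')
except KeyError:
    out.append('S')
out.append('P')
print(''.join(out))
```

Execution trace: 'J' (try body, no exception) → 'P' (after the try/except). Output: JP

Answer: JP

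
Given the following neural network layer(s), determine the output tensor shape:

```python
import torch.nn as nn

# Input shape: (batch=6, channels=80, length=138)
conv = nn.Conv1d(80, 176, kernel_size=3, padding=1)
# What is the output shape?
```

Input: (6, 80, 138) -> Output: (6, 176, 138)

Answer: (6, 176, 138)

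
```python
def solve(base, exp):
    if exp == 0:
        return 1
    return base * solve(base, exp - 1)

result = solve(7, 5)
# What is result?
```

solve(7, 5) = 7 * 7 * 7 * 7 * 7 = 16807

Answer: 16807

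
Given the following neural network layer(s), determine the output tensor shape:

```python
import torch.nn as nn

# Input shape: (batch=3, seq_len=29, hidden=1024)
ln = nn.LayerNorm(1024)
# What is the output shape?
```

Input: (3, 29, 1024) -> Output: (3, 29, 1024)

Answer: (3, 29, 1024)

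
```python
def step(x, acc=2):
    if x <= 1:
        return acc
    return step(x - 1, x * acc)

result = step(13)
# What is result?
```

Accumulator trace (n, acc): (13, 2) -> (12, 26) -> (11, 312) -> (10, 3432) -> (9, 34320) -> (8, 308880) -> (7, 2471040) -> (6, 17297280) -> (5, 103783680) -> (4, 518918400) -> (3, 2075673600) -> (2, 6227020800) -> (1, 12454041600) -> return 12454041600

Answer: 12454041600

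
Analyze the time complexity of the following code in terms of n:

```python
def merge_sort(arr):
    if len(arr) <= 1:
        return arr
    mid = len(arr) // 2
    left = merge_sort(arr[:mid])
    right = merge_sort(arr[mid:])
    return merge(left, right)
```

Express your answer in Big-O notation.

This is Merge sort. Time complexity: O(n log n).

Answer: O(n log n)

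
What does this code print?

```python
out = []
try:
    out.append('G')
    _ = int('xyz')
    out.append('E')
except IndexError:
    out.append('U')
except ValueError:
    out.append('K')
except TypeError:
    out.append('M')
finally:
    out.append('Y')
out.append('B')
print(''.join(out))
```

Execution trace: 'G' (try body) → 'K' (except ValueError) → 'Y' (finally) → 'B' (after the try/except). Output: GKYB

Answer: GKYB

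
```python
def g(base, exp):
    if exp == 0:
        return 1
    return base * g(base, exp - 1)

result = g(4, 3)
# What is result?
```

g(4, 3) = 4 * 4 * 4 = 64

Answer: 64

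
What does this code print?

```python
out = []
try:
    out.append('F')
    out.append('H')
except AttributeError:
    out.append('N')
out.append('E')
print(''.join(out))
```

Execution trace: 'F' (try body) → 'H' (try body, no exception) → 'E' (after the try/except). Output: FHE

Answer: FHE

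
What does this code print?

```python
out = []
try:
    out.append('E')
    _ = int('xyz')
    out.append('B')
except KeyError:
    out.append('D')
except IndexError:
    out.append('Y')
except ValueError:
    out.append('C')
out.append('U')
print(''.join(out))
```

Execution trace: 'E' (try body) → 'C' (except ValueError) → 'U' (after the try/except). Output: ECU

Answer: ECU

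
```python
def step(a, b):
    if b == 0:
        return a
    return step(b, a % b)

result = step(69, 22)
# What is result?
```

step(69, 22) -> step(22, 3) -> step(3, 1) -> step(1, 0) -> 1

Answer: 1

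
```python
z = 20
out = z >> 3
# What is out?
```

Trace:
`z = 20` → z = 20
`out = z >> 3` → out = 2
So out = 2

Answer: 2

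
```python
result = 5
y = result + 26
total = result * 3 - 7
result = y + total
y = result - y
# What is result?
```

Trace:
`result = 5` → result = 5
`y = result + 26` → y = 31
`total = result * 3 - 7` → total = 8
`result = y + total` → result = 39
`y = result - y` → y = 8
So result = 39

Answer: 39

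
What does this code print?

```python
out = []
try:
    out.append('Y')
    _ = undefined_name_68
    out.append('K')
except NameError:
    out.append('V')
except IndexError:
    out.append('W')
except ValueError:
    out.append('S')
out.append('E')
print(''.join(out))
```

Execution trace: 'Y' (try body) → 'V' (except NameError) → 'E' (after the try/except). Output: YVE

Answer: YVE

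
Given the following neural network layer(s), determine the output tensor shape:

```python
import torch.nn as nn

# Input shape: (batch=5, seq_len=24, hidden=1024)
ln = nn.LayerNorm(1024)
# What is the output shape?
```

Input: (5, 24, 1024) -> Output: (5, 24, 1024)

Answer: (5, 24, 1024)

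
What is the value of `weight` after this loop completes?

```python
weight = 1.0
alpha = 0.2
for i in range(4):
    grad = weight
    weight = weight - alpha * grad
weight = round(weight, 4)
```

Gradient descent: w = 1.0 * (1 - 0.2)^4
`weight` takes the values: 1.0 → 0.8 → 0.64 → 0.512 → 0.4096

Answer: 0.4096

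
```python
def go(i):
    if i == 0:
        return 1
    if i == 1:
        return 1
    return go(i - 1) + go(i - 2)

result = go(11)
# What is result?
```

Build up from base cases: go(0)=1, go(1)=1, go(2)=2, go(3)=3, go(4)=5, go(5)=8, go(6)=13, ..., go(11)=144

Answer: 144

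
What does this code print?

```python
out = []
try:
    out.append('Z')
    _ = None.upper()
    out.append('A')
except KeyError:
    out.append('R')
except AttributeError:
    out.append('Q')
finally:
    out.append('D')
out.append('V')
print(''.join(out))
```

Execution trace: 'Z' (try body) → 'Q' (except AttributeError) → 'D' (finally) → 'V' (after the try/except). Output: ZQDV

Answer: ZQDV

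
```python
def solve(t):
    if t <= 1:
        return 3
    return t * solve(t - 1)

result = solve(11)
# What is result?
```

solve(11) = 11 * 10 * 9 * 8 * 7 * 6 * 5 * 4 * 3 * 2 * 3 = 119750400

Answer: 119750400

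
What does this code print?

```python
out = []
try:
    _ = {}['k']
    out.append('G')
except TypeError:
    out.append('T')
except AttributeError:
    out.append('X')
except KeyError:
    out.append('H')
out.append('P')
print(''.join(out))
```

Execution trace: 'H' (except KeyError) → 'P' (after the try/except). Output: HP

Answer: HP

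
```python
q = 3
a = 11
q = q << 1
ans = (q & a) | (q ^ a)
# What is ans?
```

Trace:
`q = 3` → q = 3
`a = 11` → a = 11
`q = q << 1` → q = 6
`ans = (q & a) | (q ^ a)` → ans = 15
So ans = 15

Answer: 15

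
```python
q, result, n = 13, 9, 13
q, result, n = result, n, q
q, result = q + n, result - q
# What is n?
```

Trace:
`q, result, n = 13, 9, 13` → q = 13; result = 9; n = 13
`q, result, n = result, n, q` → q = 9; result = 13; n = 13
`q, result = q + n, result - q` → q = 22; result = 4
So n = 13

Answer: 13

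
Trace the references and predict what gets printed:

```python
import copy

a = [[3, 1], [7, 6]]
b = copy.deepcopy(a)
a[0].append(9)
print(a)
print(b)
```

Key concept: deep copy is fully independent.
Step by step:
`a = [[3, 1], [7, 6]]` → a = [[3, 1], [7, 6]]
`b = copy.deepcopy(a)` → b = [[3, 1], [7, 6]]
`a[0].append(9)` → a = [[3, 1, 9], [7, 6]]
`print(a)` → prints [[3, 1, 9], [7, 6]]
`print(b)` → prints [[3, 1], [7, 6]]

Answer:
[[3, 1, 9], [7, 6]]
[[3, 1], [7, 6]]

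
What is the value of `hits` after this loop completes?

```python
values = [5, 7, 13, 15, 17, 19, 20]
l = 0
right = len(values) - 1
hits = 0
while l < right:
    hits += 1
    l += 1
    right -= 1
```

Iterations until pointers meet (list length 7)
`hits` takes the values: 0 → 1 → 2 → 3

Answer: 3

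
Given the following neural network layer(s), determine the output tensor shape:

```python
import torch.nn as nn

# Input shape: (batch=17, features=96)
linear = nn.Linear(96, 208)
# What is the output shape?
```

Input: (17, 96) -> Output: (17, 208)

Answer: (17, 208)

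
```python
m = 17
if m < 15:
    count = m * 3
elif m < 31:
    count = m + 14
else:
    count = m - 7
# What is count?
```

Trace:
`m = 17` → m = 17
`if m < 15: ...` → m < 15 is False, m < 31 is True → count = 31
So count = 31

Answer: 31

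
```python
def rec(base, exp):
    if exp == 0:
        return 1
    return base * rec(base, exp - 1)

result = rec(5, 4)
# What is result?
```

rec(5, 4) = 5 * 5 * 5 * 5 = 625

Answer: 625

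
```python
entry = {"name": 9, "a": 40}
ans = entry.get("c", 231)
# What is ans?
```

Trace:
`entry = {"name": 9, "a": 40}` → entry = {'name': 9, 'a': 40}
`ans = entry.get("c", 231)` → ans = 231
So ans = 231

Answer: 231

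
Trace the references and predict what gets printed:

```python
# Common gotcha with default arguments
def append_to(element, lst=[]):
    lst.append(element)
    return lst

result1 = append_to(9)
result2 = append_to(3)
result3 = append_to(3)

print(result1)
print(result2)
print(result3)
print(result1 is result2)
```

Key concept: mutable default argument gotcha.
Step by step:
`result1 = append_to(9)` → result1 = [9]
`result2 = append_to(3)` → result1 = [9, 3] (same object as result2); result2 = [9, 3] (same object as result1)
`result3 = append_to(3)` → result1 = [9, 3, 3] (same object as result2, result3); result2 = [9, 3, 3] (same object as result1, result3); result3 = [9, 3, 3] (same object as result1, result2)
`print(result1)` → prints [9, 3, 3]
`print(result2)` → prints [9, 3, 3]
`print(result3)` → prints [9, 3, 3]
`print(result1 is result2)` → prints True

Answer:
[9, 3, 3]
[9, 3, 3]
[9, 3, 3]
True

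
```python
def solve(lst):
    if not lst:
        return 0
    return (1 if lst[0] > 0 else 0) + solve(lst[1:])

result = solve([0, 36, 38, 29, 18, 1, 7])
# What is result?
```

Count of positive elements in [0, 36, 38, 29, 18, 1, 7] = 6

Answer: 6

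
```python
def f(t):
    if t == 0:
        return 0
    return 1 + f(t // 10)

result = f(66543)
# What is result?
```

Count of digits of 66543: 5

Answer: 5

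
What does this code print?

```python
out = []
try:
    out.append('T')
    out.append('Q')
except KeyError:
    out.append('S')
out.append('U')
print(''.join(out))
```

Execution trace: 'T' (try body) → 'Q' (try body, no exception) → 'U' (after the try/except). Output: TQU

Answer: TQU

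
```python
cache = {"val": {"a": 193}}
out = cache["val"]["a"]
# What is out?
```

Trace:
`cache = {"val": {"a": 193}}` → cache = {'val': {'a': 193}}
`out = cache["val"]["a"]` → out = 193
So out = 193

Answer: 193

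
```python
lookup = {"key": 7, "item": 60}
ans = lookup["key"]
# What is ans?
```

Trace:
`lookup = {"key": 7, "item": 60}` → lookup = {'key': 7, 'item': 60}
`ans = lookup["key"]` → ans = 7
So ans = 7

Answer: 7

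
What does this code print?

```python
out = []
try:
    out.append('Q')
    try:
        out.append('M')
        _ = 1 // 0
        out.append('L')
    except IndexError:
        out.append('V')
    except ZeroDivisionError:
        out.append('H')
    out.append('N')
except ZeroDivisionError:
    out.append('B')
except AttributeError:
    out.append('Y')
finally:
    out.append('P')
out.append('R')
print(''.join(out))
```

Execution trace: 'Q' (try body) → 'M' (inner try body) → 'H' (inner except ZeroDivisionError) → 'N' (try body, no exception) → 'P' (finally) → 'R' (after the try/except). Output: QMHNPR

Answer: QMHNPR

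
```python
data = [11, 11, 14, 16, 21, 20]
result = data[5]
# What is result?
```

Trace:
`data = [11, 11, 14, 16, 21, 20]` → data = [11, 11, 14, 16, 21, 20]
`result = data[5]` → result = 20
So result = 20

Answer: 20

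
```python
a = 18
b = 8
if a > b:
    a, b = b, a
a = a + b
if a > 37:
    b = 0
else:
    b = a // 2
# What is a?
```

Trace:
`a = 18` → a = 18
`b = 8` → b = 8
`if a > b: ...` → a > b is True → a = 8; b = 18
`a = a + b` → a = 26
`if a > 37: ...` → a > 37 is False, take else branch → b = 13
So a = 26

Answer: 26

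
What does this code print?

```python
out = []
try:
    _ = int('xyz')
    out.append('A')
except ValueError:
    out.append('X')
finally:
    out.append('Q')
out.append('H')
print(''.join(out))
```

Execution trace: 'X' (except ValueError) → 'Q' (finally) → 'H' (after the try/except). Output: XQH

Answer: XQH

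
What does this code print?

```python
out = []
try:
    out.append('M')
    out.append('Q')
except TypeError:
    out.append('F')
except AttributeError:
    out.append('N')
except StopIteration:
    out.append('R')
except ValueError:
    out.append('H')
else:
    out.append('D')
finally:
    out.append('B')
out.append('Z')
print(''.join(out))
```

Execution trace: 'M' (try body) → 'Q' (try body, no exception) → 'D' (else) → 'B' (finally) → 'Z' (after the try/except). Output: MQDBZ

Answer: MQDBZ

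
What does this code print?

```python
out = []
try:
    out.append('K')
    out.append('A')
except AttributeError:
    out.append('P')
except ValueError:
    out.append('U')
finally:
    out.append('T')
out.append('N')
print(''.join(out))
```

Execution trace: 'K' (try body) → 'A' (try body, no exception) → 'T' (finally) → 'N' (after the try/except). Output: KATN

Answer: KATN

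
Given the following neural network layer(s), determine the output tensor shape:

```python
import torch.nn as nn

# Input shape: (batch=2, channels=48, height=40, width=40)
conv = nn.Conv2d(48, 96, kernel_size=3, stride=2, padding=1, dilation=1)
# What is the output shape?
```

Input: (2, 48, 40, 40) -> Output: (2, 96, 20, 20)

Answer: (2, 96, 20, 20)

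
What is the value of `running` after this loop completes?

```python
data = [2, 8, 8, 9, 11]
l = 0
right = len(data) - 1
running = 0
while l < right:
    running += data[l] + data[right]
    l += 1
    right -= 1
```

Sum of pairs from ends
`running` takes the values: 0 → 13 → 30

Answer: 30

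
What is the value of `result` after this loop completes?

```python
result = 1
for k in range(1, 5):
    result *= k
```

4! = 24
`result` takes the values: 1 → 2 → 6 → 24

Answer: 24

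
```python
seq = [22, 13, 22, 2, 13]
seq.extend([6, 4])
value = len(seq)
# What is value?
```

Trace:
`seq = [22, 13, 22, 2, 13]` → seq = [22, 13, 22, 2, 13]
`seq.extend([6, 4])` → seq = [22, 13, 22, 2, 13, 6, 4]
`value = len(seq)` → value = 7
So value = 7

Answer: 7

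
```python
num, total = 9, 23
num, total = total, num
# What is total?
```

Trace:
`num, total = 9, 23` → num = 9; total = 23
`num, total = total, num` → num = 23; total = 9
So total = 9

Answer: 9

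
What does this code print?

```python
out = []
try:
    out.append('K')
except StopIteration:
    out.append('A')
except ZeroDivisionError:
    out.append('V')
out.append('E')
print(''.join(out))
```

Execution trace: 'K' (try body, no exception) → 'E' (after the try/except). Output: KE

Answer: KE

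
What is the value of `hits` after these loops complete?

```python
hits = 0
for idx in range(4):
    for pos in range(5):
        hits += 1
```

4 * 5 = 20
`hits` takes the values: 0 → 1 → 2 → 3 → 4 → 5 → 6 → 7 → 8 → 9 → 10 → 11 → 12 → 13 → 14 → 15 → 16 → 17 → 18 → 19 → 20

Answer: 20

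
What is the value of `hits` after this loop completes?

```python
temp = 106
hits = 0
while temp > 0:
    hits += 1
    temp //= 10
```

Count digits by repeated division by 10
`hits` takes the values: 0 → 1 → 2 → 3

Answer: 3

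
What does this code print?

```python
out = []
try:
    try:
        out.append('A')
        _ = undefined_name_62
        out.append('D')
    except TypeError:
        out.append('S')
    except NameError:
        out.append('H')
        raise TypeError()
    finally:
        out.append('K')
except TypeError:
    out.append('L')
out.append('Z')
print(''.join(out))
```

Execution trace: 'A' (inner try body) → 'H' (inner except NameError) → 'K' (inner finally) → 'L' (outer except TypeError) → 'Z' (after the try/except). Output: AHKLZ

Answer: AHKLZ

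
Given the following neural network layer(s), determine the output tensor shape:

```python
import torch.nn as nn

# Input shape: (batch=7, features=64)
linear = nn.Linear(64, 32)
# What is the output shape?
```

Input: (7, 64) -> Output: (7, 32)

Answer: (7, 32)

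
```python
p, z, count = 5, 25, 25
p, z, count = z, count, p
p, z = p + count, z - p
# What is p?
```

Trace:
`p, z, count = 5, 25, 25` → p = 5; z = 25; count = 25
`p, z, count = z, count, p` → p = 25; z = 25; count = 5
`p, z = p + count, z - p` → p = 30; z = 0
So p = 30

Answer: 30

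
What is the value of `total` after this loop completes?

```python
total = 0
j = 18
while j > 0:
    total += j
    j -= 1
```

Sum 18 down to 1
`total` takes the values: 0 → 18 → 35 → 51 → 66 → 80 → 93 → 105 → 116 → 126 → 135 → 143 → 150 → 156 → 161 → 165 → 168 → 170 → 171

Answer: 171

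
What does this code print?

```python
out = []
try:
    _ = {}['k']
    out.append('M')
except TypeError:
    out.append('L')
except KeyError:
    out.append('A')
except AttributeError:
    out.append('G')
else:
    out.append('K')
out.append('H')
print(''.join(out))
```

Execution trace: 'A' (except KeyError) → 'H' (after the try/except). Output: AH

Answer: AH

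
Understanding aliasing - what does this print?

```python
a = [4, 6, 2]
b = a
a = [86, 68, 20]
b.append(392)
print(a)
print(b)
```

Key concept: rebinding vs mutation: a is rebound to a new list, b still points at the original.
Step by step:
`a = [4, 6, 2]` → a = [4, 6, 2]
`b = a` → b = [4, 6, 2] (same object as a)
`a = [86, 68, 20]` → a = [86, 68, 20]
`b.append(392)` → b = [4, 6, 2, 392]
`print(a)` → prints [86, 68, 20]
`print(b)` → prints [4, 6, 2, 392]

Answer:
[86, 68, 20]
[4, 6, 2, 392]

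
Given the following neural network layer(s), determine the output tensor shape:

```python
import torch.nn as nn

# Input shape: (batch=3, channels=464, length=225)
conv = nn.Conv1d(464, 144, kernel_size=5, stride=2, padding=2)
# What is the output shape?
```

Input: (3, 464, 225) -> Output: (3, 144, 113)

Answer: (3, 144, 113)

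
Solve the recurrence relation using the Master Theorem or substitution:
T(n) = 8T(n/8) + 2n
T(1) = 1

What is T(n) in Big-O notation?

By Master Theorem: a=8, b=8, f(n)=2n. Since log_8(8) = 1 and f(n) = Θ(n^1), Case 2 applies. T(n) = O(n log n).

Answer: O(n log n)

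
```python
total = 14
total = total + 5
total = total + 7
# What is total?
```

Trace:
`total = 14` → total = 14
`total = total + 5` → total = 19
`total = total + 7` → total = 26
So total = 26

Answer: 26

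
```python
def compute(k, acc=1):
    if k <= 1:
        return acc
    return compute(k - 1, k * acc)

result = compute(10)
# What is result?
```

Accumulator trace (n, acc): (10, 1) -> (9, 10) -> (8, 90) -> (7, 720) -> (6, 5040) -> (5, 30240) -> (4, 151200) -> (3, 604800) -> (2, 1814400) -> (1, 3628800) -> return 3628800

Answer: 3628800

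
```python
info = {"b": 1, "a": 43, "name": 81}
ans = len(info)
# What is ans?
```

Trace:
`info = {"b": 1, "a": 43, "name": 81}` → info = {'b': 1, 'a': 43, 'name': 81}
`ans = len(info)` → ans = 3
So ans = 3

Answer: 3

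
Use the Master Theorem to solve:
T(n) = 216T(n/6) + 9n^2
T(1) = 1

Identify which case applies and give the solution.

a=216, b=6, f(n)=9n^2. log_6(216) = 3. Since c=2 < 3, Case 1 applies: T(n) = Θ(n^log_b(a)) = O(n^3).

Answer: O(n^3) - Case 1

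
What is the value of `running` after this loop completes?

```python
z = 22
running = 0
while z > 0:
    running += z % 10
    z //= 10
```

Sum digits of 22
`running` takes the values: 0 → 2 → 4

Answer: 4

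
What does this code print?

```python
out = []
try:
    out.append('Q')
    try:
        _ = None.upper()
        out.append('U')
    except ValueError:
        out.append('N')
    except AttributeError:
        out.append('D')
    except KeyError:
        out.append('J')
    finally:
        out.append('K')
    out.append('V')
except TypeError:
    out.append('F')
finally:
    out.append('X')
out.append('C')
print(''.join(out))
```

Execution trace: 'Q' (try body) → 'D' (inner except AttributeError) → 'K' (inner finally) → 'V' (try body, no exception) → 'X' (finally) → 'C' (after the try/except). Output: QDKVXC

Answer: QDKVXC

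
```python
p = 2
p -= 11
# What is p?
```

Trace:
`p = 2` → p = 2
`p -= 11` → p = -9
So p = -9

Answer: -9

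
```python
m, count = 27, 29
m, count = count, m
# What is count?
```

Trace:
`m, count = 27, 29` → m = 27; count = 29
`m, count = count, m` → m = 29; count = 27
So count = 27

Answer: 27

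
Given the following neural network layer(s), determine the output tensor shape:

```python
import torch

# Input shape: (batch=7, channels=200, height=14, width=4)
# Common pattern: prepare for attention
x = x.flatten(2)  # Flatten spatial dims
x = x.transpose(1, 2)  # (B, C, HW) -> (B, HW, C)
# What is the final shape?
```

Input: (7, 200, 14, 4) -> after flatten(2): (7, 200, 56) -> Output: (7, 56, 200)

Answer: (7, 56, 200)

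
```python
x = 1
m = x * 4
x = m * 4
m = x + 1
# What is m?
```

Trace:
`x = 1` → x = 1
`m = x * 4` → m = 4
`x = m * 4` → x = 16
`m = x + 1` → m = 17
So m = 17

Answer: 17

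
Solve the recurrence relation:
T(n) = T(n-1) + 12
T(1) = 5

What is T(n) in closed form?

Unrolling: T(n) = T(1) + 12·(n-1) = 5 + 12(n-1) = 12n - 7.

Answer: T(n) = 12n - 7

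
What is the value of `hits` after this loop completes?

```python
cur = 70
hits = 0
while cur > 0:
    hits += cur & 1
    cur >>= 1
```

Count set bits in 70 (binary: 0b1000110)
`hits` takes the values: 0 → 1 → 2 → 3

Answer: 3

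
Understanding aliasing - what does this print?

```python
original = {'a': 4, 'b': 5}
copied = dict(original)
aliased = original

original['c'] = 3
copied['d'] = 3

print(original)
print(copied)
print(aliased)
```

Key concept: dict() creates copy, assignment creates alias.
Step by step:
`original = {'a': 4, 'b': 5}` → original = {'a': 4, 'b': 5}
`copied = dict(original)` → copied = {'a': 4, 'b': 5}
`aliased = original` → aliased = {'a': 4, 'b': 5} (same object as original)
`original['c'] = 3` → original = {'a': 4, 'b': 5, 'c': 3} (same object as aliased); aliased = {'a': 4, 'b': 5, 'c': 3} (same object as original)
`copied['d'] = 3` → copied = {'a': 4, 'b': 5, 'd': 3}
`print(original)` → prints {'a': 4, 'b': 5, 'c': 3}
`print(copied)` → prints {'a': 4, 'b': 5, 'd': 3}
`print(aliased)` → prints {'a': 4, 'b': 5, 'c': 3}

Answer:
{'a': 4, 'b': 5, 'c': 3}
{'a': 4, 'b': 5, 'd': 3}
{'a': 4, 'b': 5, 'c': 3}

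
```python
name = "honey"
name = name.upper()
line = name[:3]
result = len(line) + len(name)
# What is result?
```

Trace:
`name = "honey"` → name = 'honey'
`name = name.upper()` → name = 'HONEY'
`line = name[:3]` → line = 'HON'
`result = len(line) + len(name)` → result = 8
So result = 8

Answer: 8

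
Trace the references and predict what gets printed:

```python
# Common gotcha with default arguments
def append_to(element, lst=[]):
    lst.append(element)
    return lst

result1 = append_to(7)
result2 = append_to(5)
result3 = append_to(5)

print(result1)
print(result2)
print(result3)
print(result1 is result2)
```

Key concept: mutable default argument gotcha.
Step by step:
`result1 = append_to(7)` → result1 = [7]
`result2 = append_to(5)` → result1 = [7, 5] (same object as result2); result2 = [7, 5] (same object as result1)
`result3 = append_to(5)` → result1 = [7, 5, 5] (same object as result2, result3); result2 = [7, 5, 5] (same object as result1, result3); result3 = [7, 5, 5] (same object as result1, result2)
`print(result1)` → prints [7, 5, 5]
`print(result2)` → prints [7, 5, 5]
`print(result3)` → prints [7, 5, 5]
`print(result1 is result2)` → prints True

Answer:
[7, 5, 5]
[7, 5, 5]
[7, 5, 5]
True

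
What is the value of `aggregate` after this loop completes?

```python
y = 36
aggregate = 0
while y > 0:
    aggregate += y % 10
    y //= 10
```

Sum digits of 36
`aggregate` takes the values: 0 → 6 → 9

Answer: 9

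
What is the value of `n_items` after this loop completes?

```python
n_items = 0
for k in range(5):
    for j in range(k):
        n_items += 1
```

Triangle number: 0+1+2+...+4
`n_items` takes the values: 0 → 1 → 2 → 3 → 4 → 5 → 6 → 7 → 8 → 9 → 10

Answer: 10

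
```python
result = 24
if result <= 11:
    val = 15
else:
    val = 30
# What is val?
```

Trace:
`result = 24` → result = 24
`if result <= 11: ...` → result <= 11 is False, take else branch → val = 30
So val = 30

Answer: 30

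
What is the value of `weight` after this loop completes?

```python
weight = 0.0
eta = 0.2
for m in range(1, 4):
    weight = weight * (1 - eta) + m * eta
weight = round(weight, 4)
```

Moving average with lr=0.2
`weight` takes the values: 0.0 → 0.2 → 0.56 → 1.048

Answer: 1.048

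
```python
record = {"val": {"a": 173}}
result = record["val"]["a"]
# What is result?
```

Trace:
`record = {"val": {"a": 173}}` → record = {'val': {'a': 173}}
`result = record["val"]["a"]` → result = 173
So result = 173

Answer: 173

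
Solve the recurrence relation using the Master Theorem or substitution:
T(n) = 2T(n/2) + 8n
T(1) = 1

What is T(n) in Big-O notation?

By Master Theorem: a=2, b=2, f(n)=8n. Since log_2(2) = 1 and f(n) = Θ(n^1), Case 2 applies. T(n) = O(n log n).

Answer: O(n log n)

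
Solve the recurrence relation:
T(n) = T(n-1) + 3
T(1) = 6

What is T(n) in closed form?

Unrolling: T(n) = T(1) + 3·(n-1) = 6 + 3(n-1) = 3n + 3.

Answer: T(n) = 3n + 3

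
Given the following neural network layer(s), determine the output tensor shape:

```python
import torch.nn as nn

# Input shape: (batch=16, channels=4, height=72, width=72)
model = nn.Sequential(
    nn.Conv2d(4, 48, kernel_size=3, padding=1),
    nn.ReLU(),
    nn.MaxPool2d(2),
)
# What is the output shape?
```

Input: (16, 4, 72, 72) -> after Conv2d: (16, 48, 72, 72) -> after ReLU: (16, 48, 72, 72) -> Output: (16, 48, 36, 36)

Answer: (16, 48, 36, 36)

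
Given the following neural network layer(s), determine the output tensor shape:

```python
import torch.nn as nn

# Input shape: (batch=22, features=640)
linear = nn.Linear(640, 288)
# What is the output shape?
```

Input: (22, 640) -> Output: (22, 288)

Answer: (22, 288)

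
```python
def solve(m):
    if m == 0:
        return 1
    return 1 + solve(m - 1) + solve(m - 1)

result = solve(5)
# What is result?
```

solve(m) = 1 + 2·solve(m-1), solve(0)=1. Closed form: (1+1)·2^5 - 1 = 63.

Answer: 63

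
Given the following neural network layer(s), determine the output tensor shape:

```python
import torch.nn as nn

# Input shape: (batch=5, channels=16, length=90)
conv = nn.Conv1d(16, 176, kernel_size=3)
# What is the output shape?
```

Input: (5, 16, 90) -> Output: (5, 176, 88)

Answer: (5, 176, 88)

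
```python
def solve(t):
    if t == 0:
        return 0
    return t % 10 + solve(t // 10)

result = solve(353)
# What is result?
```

Sum of digits of 353: 3 + 5 + 3 = 11

Answer: 11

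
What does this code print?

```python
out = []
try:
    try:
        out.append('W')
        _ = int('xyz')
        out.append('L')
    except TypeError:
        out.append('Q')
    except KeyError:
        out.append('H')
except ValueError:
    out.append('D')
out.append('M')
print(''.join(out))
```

Execution trace: 'W' (inner try body) → 'D' (outer except ValueError) → 'M' (after the try/except). Output: WDM

Answer: WDM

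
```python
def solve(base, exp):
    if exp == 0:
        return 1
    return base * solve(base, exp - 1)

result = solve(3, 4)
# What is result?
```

solve(3, 4) = 3 * 3 * 3 * 3 = 81

Answer: 81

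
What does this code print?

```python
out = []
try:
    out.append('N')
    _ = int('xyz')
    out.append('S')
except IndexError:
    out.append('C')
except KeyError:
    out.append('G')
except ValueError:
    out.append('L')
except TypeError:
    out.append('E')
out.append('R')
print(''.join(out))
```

Execution trace: 'N' (try body) → 'L' (except ValueError) → 'R' (after the try/except). Output: NLR

Answer: NLR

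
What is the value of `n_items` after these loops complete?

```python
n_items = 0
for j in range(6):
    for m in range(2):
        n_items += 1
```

6 * 2 = 12
`n_items` takes the values: 0 → 1 → 2 → 3 → 4 → 5 → 6 → 7 → 8 → 9 → 10 → 11 → 12

Answer: 12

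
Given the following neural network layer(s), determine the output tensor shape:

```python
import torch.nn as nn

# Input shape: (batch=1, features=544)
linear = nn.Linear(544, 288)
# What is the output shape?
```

Input: (1, 544) -> Output: (1, 288)

Answer: (1, 288)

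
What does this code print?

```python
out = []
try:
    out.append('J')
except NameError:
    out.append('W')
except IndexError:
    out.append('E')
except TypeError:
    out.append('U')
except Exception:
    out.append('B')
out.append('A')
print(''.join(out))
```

Execution trace: 'J' (try body, no exception) → 'A' (after the try/except). Output: JA

Answer: JA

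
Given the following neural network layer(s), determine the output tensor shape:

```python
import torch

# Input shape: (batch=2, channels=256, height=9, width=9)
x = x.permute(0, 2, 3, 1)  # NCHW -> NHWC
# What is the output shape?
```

Input: (2, 256, 9, 9) -> Output: (2, 9, 9, 256)

Answer: (2, 9, 9, 256)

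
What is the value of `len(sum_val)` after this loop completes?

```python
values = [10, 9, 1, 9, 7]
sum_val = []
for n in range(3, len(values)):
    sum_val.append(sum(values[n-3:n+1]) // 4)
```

Number of 4-element averages
`sum_val` takes the values: [] → [7] → [7, 6]
So `len(sum_val)` = 2

Answer: 2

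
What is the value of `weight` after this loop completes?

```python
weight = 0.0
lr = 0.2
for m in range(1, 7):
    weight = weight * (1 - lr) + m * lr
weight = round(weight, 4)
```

Moving average with lr=0.2
`weight` takes the values: 0.0 → 0.2 → 0.56 → 1.048 → 1.6384 → 2.31072 → 3.048576 → 3.0486

Answer: 3.0486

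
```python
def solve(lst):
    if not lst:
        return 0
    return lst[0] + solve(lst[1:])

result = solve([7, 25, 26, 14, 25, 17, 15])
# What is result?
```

7 + 25 + 26 + 14 + 25 + 17 + 15 + 0 = 129

Answer: 129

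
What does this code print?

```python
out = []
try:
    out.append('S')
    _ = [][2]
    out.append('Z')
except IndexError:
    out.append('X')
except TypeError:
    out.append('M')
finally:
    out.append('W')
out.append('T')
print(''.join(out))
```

Execution trace: 'S' (try body) → 'X' (except IndexError) → 'W' (finally) → 'T' (after the try/except). Output: SXWT

Answer: SXWT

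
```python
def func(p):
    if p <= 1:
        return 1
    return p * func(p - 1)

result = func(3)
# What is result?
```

func(3) = 3 * 2 * 1 = 6

Answer: 6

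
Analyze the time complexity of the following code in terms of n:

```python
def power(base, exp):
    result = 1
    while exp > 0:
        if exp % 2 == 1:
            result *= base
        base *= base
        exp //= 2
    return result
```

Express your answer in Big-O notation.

This is Exponentiation by squaring. Time complexity: O(log n).

Answer: O(log n)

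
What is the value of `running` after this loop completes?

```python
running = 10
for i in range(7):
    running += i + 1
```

Start at 10, add 1 to 7 = 38
`running` takes the values: 10 → 11 → 13 → 16 → 20 → 25 → 31 → 38

Answer: 38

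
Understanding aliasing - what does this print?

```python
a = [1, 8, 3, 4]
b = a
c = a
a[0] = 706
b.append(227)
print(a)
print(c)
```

Key concept: multiple aliases.
Step by step:
`a = [1, 8, 3, 4]` → a = [1, 8, 3, 4]
`b = a` → b = [1, 8, 3, 4] (same object as a)
`c = a` → c = [1, 8, 3, 4] (same object as a, b)
`a[0] = 706` → a = [706, 8, 3, 4] (same object as b, c); b = [706, 8, 3, 4] (same object as a, c); c = [706, 8, 3, 4] (same object as a, b)
`b.append(227)` → a = [706, 8, 3, 4, 227] (same object as b, c); b = [706, 8, 3, 4, 227] (same object as a, c); c = [706, 8, 3, 4, 227] (same object as a, b)
`print(a)` → prints [706, 8, 3, 4, 227]
`print(c)` → prints [706, 8, 3, 4, 227]

Answer:
[706, 8, 3, 4, 227]
[706, 8, 3, 4, 227]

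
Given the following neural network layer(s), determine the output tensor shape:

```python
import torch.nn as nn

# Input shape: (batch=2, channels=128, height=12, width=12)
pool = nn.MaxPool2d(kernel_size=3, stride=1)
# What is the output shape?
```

Input: (2, 128, 12, 12) -> Output: (2, 128, 10, 10)

Answer: (2, 128, 10, 10)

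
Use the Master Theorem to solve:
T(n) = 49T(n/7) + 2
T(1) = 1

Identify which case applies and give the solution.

a=49, b=7, f(n)=2. log_7(49) = 2. Since c=0 < 2, Case 1 applies: T(n) = Θ(n^log_b(a)) = O(n^2).

Answer: O(n^2) - Case 1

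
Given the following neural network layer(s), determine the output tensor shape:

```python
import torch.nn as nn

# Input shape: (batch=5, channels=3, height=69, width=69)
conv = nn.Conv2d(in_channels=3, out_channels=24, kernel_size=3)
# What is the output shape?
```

Input: (5, 3, 69, 69) -> Output: (5, 24, 67, 67)

Answer: (5, 24, 67, 67)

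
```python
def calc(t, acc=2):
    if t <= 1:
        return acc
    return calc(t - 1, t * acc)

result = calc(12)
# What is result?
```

Accumulator trace (n, acc): (12, 2) -> (11, 24) -> (10, 264) -> (9, 2640) -> (8, 23760) -> (7, 190080) -> (6, 1330560) -> (5, 7983360) -> (4, 39916800) -> (3, 159667200) -> (2, 479001600) -> (1, 958003200) -> return 958003200

Answer: 958003200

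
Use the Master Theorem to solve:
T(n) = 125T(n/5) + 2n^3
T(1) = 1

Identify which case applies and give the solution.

a=125, b=5, f(n)=2n^3. log_5(125) = 3. Since c=3 = 3, Case 2 applies: T(n) = Θ(n^log_b(a) · log n) = O(n^3 log n).

Answer: O(n^3 log n) - Case 2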